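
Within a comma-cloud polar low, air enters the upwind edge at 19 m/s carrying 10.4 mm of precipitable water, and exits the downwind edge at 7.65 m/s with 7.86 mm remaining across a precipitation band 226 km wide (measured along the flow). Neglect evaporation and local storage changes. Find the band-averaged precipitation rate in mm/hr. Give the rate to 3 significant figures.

R ≈ 2.19 mm/hr

Column moisture flux per unit crosswind length is F = V × PW.
Inflow: F_in = 19 × 10.4 = 197.6 mm·m/s
Outflow: F_out = 7.65 × 7.86 = 60.129 mm·m/s
Steady-state rate R = (F_in − F_out)/L = (197.6 − 60.129) / 226000 m = 6.083e-04 mm/s.
R = 6.083e-04 × 3600 = 2.19 mm/hr.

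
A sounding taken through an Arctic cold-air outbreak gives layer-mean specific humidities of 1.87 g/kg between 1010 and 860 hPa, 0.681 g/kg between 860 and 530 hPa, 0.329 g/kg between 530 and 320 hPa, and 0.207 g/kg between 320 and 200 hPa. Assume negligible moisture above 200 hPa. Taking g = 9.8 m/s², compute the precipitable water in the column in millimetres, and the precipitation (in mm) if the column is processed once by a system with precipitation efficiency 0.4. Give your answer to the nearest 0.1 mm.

PW ≈ 6.1 mm; precipitation ≈ 2.4 mm

Precipitable water is the column-integrated vapour mass per unit area: PW = (1/g) Σ q̄ Δp, with q in kg/kg and Δp in Pa (1 kg/m² of water = 1 mm).
Layer 1010–860 hPa: Δp = 150 hPa = 15000 Pa, q̄ = 0.00187 kg/kg → 0.00187 × 15000 / 9.8 = 2.86 mm
Layer 860–530 hPa: Δp = 330 hPa = 33000 Pa, q̄ = 0.000681 kg/kg → 0.000681 × 33000 / 9.8 = 2.29 mm
Layer 530–320 hPa: Δp = 210 hPa = 21000 Pa, q̄ = 0.000329 kg/kg → 0.000329 × 21000 / 9.8 = 0.71 mm
Layer 320–200 hPa: Δp = 120 hPa = 12000 Pa, q̄ = 0.000207 kg/kg → 0.000207 × 12000 / 9.8 = 0.25 mm
PW = 2.86 + 2.29 + 0.71 + 0.25 = 6.11 ≈ 6.1 mm.
Precipitation = ε × PW = 0.4 × 6.1 = 2.4 mm.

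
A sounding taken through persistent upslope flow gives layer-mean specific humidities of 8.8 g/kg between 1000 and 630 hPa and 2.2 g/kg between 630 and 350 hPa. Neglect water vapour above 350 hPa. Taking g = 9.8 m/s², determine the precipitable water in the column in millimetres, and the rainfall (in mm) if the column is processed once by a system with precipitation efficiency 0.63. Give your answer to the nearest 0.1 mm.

Precipitable water is the column-integrated vapour mass per unit area: PW = (1/g) Σ q̄ Δp, with q in kg/kg and Δp in Pa (1 kg/m² of water = 1 mm).
Layer 1000–630 hPa: Δp = 370 hPa = 37000 Pa, q̄ = 0.0088 kg/kg → 0.0088 × 37000 / 9.8 = 33.22 mm
Layer 630–350 hPa: Δp = 280 hPa = 28000 Pa, q̄ = 0.0022 kg/kg → 0.0022 × 28000 / 9.8 = 6.29 mm
PW = 33.22 + 6.29 = 39.51 ≈ 39.5 mm.
Rainfall = ε × PW = 0.63 × 39.5 = 24.9 mm.

PW ≈ 39.5 mm; rainfall ≈ 24.9 mm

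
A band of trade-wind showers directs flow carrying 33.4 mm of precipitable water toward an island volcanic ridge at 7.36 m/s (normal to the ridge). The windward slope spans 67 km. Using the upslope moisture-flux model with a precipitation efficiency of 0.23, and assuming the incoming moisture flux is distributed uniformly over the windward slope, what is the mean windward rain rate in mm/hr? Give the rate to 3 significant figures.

R ≈ 3.04 mm/hr

Incoming column moisture flux per unit ridge length: F = V × PW = 7.36 × 33.4 = 245.824 mm·m/s.
Spread over the 67 km slope with efficiency ε = 0.23: R = ε·F/W = 0.23 × 245.824 / 67000 m = 8.439e-04 mm/s.
R = 8.439e-04 × 3600 = 3.04 mm/hr.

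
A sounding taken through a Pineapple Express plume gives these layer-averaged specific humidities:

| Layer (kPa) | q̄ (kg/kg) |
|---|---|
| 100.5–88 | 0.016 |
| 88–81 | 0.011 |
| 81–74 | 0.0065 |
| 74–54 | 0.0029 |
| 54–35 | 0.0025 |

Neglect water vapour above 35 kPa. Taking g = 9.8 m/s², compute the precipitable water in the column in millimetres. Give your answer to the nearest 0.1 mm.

PW ≈ 43.7 mm

Precipitable water is the column-integrated vapour mass per unit area: PW = (1/g) Σ q̄ Δp, with q in kg/kg and Δp in Pa (1 kg/m² of water = 1 mm).
Layer 100.5–88 kPa: Δp = 125 hPa = 12500 Pa, q̄ = 0.016 kg/kg → 0.016 × 12500 / 9.8 = 20.41 mm
Layer 88–81 kPa: Δp = 70 hPa = 7000 Pa, q̄ = 0.011 kg/kg → 0.011 × 7000 / 9.8 = 7.86 mm
Layer 81–74 kPa: Δp = 70 hPa = 7000 Pa, q̄ = 0.0065 kg/kg → 0.0065 × 7000 / 9.8 = 4.64 mm
Layer 74–54 kPa: Δp = 200 hPa = 20000 Pa, q̄ = 0.0029 kg/kg → 0.0029 × 20000 / 9.8 = 5.92 mm
Layer 54–35 kPa: Δp = 190 hPa = 19000 Pa, q̄ = 0.0025 kg/kg → 0.0025 × 19000 / 9.8 = 4.85 mm
PW = 20.41 + 7.86 + 4.64 + 5.92 + 4.85 = 43.68 ≈ 43.7 mm.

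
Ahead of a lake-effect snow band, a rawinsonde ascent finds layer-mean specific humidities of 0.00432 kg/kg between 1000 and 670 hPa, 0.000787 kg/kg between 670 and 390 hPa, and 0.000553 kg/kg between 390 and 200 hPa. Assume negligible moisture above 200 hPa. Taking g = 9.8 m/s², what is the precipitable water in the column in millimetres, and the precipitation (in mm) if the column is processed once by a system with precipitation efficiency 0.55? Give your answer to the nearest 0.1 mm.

PW ≈ 17.9 mm; precipitation ≈ 9.8 mm

Precipitable water is the column-integrated vapour mass per unit area: PW = (1/g) Σ q̄ Δp, with q in kg/kg and Δp in Pa (1 kg/m² of water = 1 mm).
Layer 1000–670 hPa: Δp = 330 hPa = 33000 Pa, q̄ = 0.00432 kg/kg → 0.00432 × 33000 / 9.8 = 14.55 mm
Layer 670–390 hPa: Δp = 280 hPa = 28000 Pa, q̄ = 0.000787 kg/kg → 0.000787 × 28000 / 9.8 = 2.25 mm
Layer 390–200 hPa: Δp = 190 hPa = 19000 Pa, q̄ = 0.000553 kg/kg → 0.000553 × 19000 / 9.8 = 1.07 mm
PW = 14.55 + 2.25 + 1.07 = 17.87 ≈ 17.9 mm.
Precipitation = ε × PW = 0.55 × 17.9 = 9.8 mm.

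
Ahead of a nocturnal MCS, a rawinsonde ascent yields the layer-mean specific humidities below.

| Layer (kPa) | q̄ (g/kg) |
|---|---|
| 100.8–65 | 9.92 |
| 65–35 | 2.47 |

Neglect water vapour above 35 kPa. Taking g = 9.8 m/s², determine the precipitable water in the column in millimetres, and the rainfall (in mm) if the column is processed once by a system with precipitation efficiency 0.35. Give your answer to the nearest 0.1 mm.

PW ≈ 43.8 mm; rainfall ≈ 15.3 mm

Precipitable water is the column-integrated vapour mass per unit area: PW = (1/g) Σ q̄ Δp, with q in kg/kg and Δp in Pa (1 kg/m² of water = 1 mm).
Layer 100.8–65 kPa: Δp = 358 hPa = 35800 Pa, q̄ = 0.00992 kg/kg → 0.00992 × 35800 / 9.8 = 36.24 mm
Layer 65–35 kPa: Δp = 300 hPa = 30000 Pa, q̄ = 0.00247 kg/kg → 0.00247 × 30000 / 9.8 = 7.56 mm
PW = 36.24 + 7.56 = 43.80 ≈ 43.8 mm.
Rainfall = ε × PW = 0.35 × 43.8 = 15.3 mm.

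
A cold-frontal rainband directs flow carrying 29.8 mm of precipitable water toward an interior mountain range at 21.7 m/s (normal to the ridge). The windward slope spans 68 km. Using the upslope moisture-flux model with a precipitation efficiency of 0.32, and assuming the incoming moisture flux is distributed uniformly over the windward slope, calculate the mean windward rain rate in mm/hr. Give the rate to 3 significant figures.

Incoming column moisture flux per unit ridge length: F = V × PW = 21.7 × 29.8 = 646.66 mm·m/s.
Spread over the 68 km slope with efficiency ε = 0.32: R = ε·F/W = 0.32 × 646.66 / 68000 m = 3.043e-03 mm/s.
R = 3.043e-03 × 3600 = 11.0 mm/hr.

R ≈ 11.0 mm/hr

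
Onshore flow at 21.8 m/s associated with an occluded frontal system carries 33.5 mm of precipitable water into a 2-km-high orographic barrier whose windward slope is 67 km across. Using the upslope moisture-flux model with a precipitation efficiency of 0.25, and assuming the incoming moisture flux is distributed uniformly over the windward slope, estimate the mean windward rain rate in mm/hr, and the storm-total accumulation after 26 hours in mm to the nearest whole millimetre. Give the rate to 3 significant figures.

Incoming column moisture flux per unit ridge length: F = V × PW = 21.8 × 33.5 = 730.3 mm·m/s.
Spread over the 67 km slope with efficiency ε = 0.25: R = ε·F/W = 0.25 × 730.3 / 67000 m = 2.725e-03 mm/s.
R = 2.725e-03 × 3600 = 9.81 mm/hr.
Over 26 h: total = 9.81 × 26 = 255.06 ≈ 255 mm.

R ≈ 9.81 mm/hr; total ≈ 255 mm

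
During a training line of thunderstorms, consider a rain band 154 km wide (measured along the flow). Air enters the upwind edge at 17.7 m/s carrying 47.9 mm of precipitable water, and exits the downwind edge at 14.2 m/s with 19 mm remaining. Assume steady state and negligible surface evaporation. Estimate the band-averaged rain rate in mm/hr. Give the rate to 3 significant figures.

R ≈ 13.5 mm/hr

Column moisture flux per unit crosswind length is F = V × PW.
Inflow: F_in = 17.7 × 47.9 = 847.83 mm·m/s
Outflow: F_out = 14.2 × 19 = 269.8 mm·m/s
Steady-state rate R = (F_in − F_out)/L = (847.83 − 269.8) / 154000 m = 3.753e-03 mm/s.
R = 3.753e-03 × 3600 = 13.5 mm/hr.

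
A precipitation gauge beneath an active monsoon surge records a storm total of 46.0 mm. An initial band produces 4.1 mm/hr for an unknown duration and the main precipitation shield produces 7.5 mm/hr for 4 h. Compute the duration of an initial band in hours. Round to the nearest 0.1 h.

Known phases: 7.5 × 4 = 30 mm.
Remaining depth = 46.0 − 30 = 16 mm.
Duration = 16 / 4.1 = 3.9 h.

duration ≈ 3.9 h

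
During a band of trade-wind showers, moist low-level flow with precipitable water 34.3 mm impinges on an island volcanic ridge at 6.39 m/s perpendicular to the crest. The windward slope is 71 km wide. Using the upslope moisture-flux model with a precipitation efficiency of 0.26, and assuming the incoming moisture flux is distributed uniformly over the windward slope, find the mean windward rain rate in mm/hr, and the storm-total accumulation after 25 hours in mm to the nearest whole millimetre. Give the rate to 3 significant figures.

Incoming column moisture flux per unit ridge length: F = V × PW = 6.39 × 34.3 = 219.177 mm·m/s.
Spread over the 71 km slope with efficiency ε = 0.26: R = ε·F/W = 0.26 × 219.177 / 71000 m = 8.026e-04 mm/s.
R = 8.026e-04 × 3600 = 2.89 mm/hr.
Over 25 h: total = 2.89 × 25 = 72.25 ≈ 72 mm.

R ≈ 2.89 mm/hr; total ≈ 72 mm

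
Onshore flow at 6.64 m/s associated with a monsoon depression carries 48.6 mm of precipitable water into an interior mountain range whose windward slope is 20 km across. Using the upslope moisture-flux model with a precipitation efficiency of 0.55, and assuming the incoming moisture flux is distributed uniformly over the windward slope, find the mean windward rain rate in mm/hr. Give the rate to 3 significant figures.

R ≈ 31.9 mm/hr

Incoming column moisture flux per unit ridge length: F = V × PW = 6.64 × 48.6 = 322.704 mm·m/s.
Spread over the 20 km slope with efficiency ε = 0.55: R = ε·F/W = 0.55 × 322.704 / 20000 m = 8.874e-03 mm/s.
R = 8.874e-03 × 3600 = 31.9 mm/hr.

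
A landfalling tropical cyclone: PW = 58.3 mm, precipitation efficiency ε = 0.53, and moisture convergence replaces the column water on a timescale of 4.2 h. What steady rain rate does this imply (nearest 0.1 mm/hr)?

Each overturning extracts ε × PW = 0.53 × 58.3 = 30.899 mm.
Rate = ε·PW / τ = 30.899 / 4.2 h = 7.4 mm/hr.

R ≈ 7.4 mm/hr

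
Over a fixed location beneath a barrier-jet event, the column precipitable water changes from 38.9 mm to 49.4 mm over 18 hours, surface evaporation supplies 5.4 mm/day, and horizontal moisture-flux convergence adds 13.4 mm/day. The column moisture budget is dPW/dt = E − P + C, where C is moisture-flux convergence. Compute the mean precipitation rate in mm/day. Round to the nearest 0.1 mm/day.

P ≈ 4.8 mm/day

dPW/dt = (49.4 − 38.9) mm / (18/24 day) = +14.000 mm/day.
P = E + C − dPW/dt = 5.4 + (13.4) − (+14.000) = 4.8 mm/day.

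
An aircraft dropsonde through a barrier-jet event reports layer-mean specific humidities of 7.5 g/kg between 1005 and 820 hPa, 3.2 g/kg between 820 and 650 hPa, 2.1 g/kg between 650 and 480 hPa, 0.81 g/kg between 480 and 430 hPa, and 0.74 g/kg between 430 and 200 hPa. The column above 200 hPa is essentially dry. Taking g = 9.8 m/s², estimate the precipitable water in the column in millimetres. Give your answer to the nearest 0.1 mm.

PW ≈ 25.5 mm

Precipitable water is the column-integrated vapour mass per unit area: PW = (1/g) Σ q̄ Δp, with q in kg/kg and Δp in Pa (1 kg/m² of water = 1 mm).
Layer 1005–820 hPa: Δp = 185 hPa = 18500 Pa, q̄ = 0.0075 kg/kg → 0.0075 × 18500 / 9.8 = 14.16 mm
Layer 820–650 hPa: Δp = 170 hPa = 17000 Pa, q̄ = 0.0032 kg/kg → 0.0032 × 17000 / 9.8 = 5.55 mm
Layer 650–480 hPa: Δp = 170 hPa = 17000 Pa, q̄ = 0.0021 kg/kg → 0.0021 × 17000 / 9.8 = 3.64 mm
Layer 480–430 hPa: Δp = 50 hPa = 5000 Pa, q̄ = 0.00081 kg/kg → 0.00081 × 5000 / 9.8 = 0.41 mm
Layer 430–200 hPa: Δp = 230 hPa = 23000 Pa, q̄ = 0.00074 kg/kg → 0.00074 × 23000 / 9.8 = 1.74 mm
PW = 14.16 + 5.55 + 3.64 + 0.41 + 1.74 = 25.50 ≈ 25.5 mm.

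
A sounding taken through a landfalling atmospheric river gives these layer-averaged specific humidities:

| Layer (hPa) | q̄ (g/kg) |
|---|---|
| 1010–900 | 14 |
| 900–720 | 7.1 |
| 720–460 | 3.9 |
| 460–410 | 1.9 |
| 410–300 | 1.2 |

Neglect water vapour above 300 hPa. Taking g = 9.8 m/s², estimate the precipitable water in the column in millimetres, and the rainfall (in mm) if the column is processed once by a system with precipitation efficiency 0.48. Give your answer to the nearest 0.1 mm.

Precipitable water is the column-integrated vapour mass per unit area: PW = (1/g) Σ q̄ Δp, with q in kg/kg and Δp in Pa (1 kg/m² of water = 1 mm).
Layer 1010–900 hPa: Δp = 110 hPa = 11000 Pa, q̄ = 0.014 kg/kg → 0.014 × 11000 / 9.8 = 15.71 mm
Layer 900–720 hPa: Δp = 180 hPa = 18000 Pa, q̄ = 0.0071 kg/kg → 0.0071 × 18000 / 9.8 = 13.04 mm
Layer 720–460 hPa: Δp = 260 hPa = 26000 Pa, q̄ = 0.0039 kg/kg → 0.0039 × 26000 / 9.8 = 10.35 mm
Layer 460–410 hPa: Δp = 50 hPa = 5000 Pa, q̄ = 0.0019 kg/kg → 0.0019 × 5000 / 9.8 = 0.97 mm
Layer 410–300 hPa: Δp = 110 hPa = 11000 Pa, q̄ = 0.0012 kg/kg → 0.0012 × 11000 / 9.8 = 1.35 mm
PW = 15.71 + 13.04 + 10.35 + 0.97 + 1.35 = 41.42 ≈ 41.4 mm.
Rainfall = ε × PW = 0.48 × 41.4 = 19.9 mm.

PW ≈ 41.4 mm; rainfall ≈ 19.9 mm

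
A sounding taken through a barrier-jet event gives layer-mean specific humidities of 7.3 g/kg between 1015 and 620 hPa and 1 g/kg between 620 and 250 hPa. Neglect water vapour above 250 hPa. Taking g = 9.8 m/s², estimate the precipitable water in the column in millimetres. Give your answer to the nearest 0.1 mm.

PW ≈ 33.2 mm

Precipitable water is the column-integrated vapour mass per unit area: PW = (1/g) Σ q̄ Δp, with q in kg/kg and Δp in Pa (1 kg/m² of water = 1 mm).
Layer 1015–620 hPa: Δp = 395 hPa = 39500 Pa, q̄ = 0.0073 kg/kg → 0.0073 × 39500 / 9.8 = 29.42 mm
Layer 620–250 hPa: Δp = 370 hPa = 37000 Pa, q̄ = 0.001 kg/kg → 0.001 × 37000 / 9.8 = 3.78 mm
PW = 29.42 + 3.78 = 33.20 ≈ 33.2 mm.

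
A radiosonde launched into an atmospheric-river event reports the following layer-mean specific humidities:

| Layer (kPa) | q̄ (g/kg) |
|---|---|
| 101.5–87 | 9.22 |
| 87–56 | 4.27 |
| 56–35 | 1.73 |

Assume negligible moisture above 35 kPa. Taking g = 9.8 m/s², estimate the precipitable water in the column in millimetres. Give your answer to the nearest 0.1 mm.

Precipitable water is the column-integrated vapour mass per unit area: PW = (1/g) Σ q̄ Δp, with q in kg/kg and Δp in Pa (1 kg/m² of water = 1 mm).
Layer 101.5–87 kPa: Δp = 145 hPa = 14500 Pa, q̄ = 0.00922 kg/kg → 0.00922 × 14500 / 9.8 = 13.64 mm
Layer 87–56 kPa: Δp = 310 hPa = 31000 Pa, q̄ = 0.00427 kg/kg → 0.00427 × 31000 / 9.8 = 13.51 mm
Layer 56–35 kPa: Δp = 210 hPa = 21000 Pa, q̄ = 0.00173 kg/kg → 0.00173 × 21000 / 9.8 = 3.71 mm
PW = 13.64 + 13.51 + 3.71 = 30.86 ≈ 30.9 mm.

PW ≈ 30.9 mm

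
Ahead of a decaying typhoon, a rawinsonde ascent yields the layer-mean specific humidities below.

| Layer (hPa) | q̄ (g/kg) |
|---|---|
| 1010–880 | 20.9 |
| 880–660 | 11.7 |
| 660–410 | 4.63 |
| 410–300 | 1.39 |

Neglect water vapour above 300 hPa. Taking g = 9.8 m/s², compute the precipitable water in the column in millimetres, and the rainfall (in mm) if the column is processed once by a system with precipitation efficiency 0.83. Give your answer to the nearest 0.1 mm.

PW ≈ 67.4 mm; rainfall ≈ 55.9 mm

Precipitable water is the column-integrated vapour mass per unit area: PW = (1/g) Σ q̄ Δp, with q in kg/kg and Δp in Pa (1 kg/m² of water = 1 mm).
Layer 1010–880 hPa: Δp = 130 hPa = 13000 Pa, q̄ = 0.0209 kg/kg → 0.0209 × 13000 / 9.8 = 27.72 mm
Layer 880–660 hPa: Δp = 220 hPa = 22000 Pa, q̄ = 0.0117 kg/kg → 0.0117 × 22000 / 9.8 = 26.27 mm
Layer 660–410 hPa: Δp = 250 hPa = 25000 Pa, q̄ = 0.00463 kg/kg → 0.00463 × 25000 / 9.8 = 11.81 mm
Layer 410–300 hPa: Δp = 110 hPa = 11000 Pa, q̄ = 0.00139 kg/kg → 0.00139 × 11000 / 9.8 = 1.56 mm
PW = 27.72 + 26.27 + 11.81 + 1.56 = 67.36 ≈ 67.4 mm.
Rainfall = ε × PW = 0.83 × 67.4 = 55.9 mm.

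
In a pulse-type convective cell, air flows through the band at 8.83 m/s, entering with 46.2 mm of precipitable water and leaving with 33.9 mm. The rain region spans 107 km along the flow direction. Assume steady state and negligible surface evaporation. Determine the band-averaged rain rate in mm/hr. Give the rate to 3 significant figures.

Column moisture flux per unit crosswind length is F = V × PW.
Inflow: F_in = 8.83 × 46.2 = 407.946 mm·m/s
Outflow: F_out = 8.83 × 33.9 = 299.337 mm·m/s
Steady-state rate R = (F_in − F_out)/L = (407.946 − 299.337) / 107000 m = 1.015e-03 mm/s.
R = 1.015e-03 × 3600 = 3.65 mm/hr.

R ≈ 3.65 mm/hr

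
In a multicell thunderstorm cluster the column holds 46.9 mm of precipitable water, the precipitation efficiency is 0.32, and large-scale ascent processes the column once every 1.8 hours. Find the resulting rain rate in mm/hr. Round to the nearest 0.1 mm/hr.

R ≈ 8.3 mm/hr

Each overturning extracts ε × PW = 0.32 × 46.9 = 15.008 mm.
Rate = ε·PW / τ = 15.008 / 1.8 h = 8.3 mm/hr.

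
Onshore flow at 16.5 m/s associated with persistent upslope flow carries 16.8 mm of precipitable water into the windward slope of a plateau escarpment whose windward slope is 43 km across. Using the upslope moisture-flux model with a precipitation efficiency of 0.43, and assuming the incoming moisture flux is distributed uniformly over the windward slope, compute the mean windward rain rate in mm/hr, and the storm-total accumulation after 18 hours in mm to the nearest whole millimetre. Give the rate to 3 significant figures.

Incoming column moisture flux per unit ridge length: F = V × PW = 16.5 × 16.8 = 277.2 mm·m/s.
Spread over the 43 km slope with efficiency ε = 0.43: R = ε·F/W = 0.43 × 277.2 / 43000 m = 2.772e-03 mm/s.
R = 2.772e-03 × 3600 = 9.98 mm/hr.
Over 18 h: total = 9.98 × 18 = 179.64 ≈ 180 mm.

R ≈ 9.98 mm/hr; total ≈ 180 mm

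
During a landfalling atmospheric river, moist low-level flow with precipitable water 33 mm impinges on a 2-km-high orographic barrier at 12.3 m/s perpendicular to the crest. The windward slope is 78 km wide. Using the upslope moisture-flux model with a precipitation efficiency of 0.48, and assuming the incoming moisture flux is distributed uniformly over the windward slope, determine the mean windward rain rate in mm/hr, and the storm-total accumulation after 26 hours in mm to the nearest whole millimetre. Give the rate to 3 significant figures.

Incoming column moisture flux per unit ridge length: F = V × PW = 12.3 × 33 = 405.9 mm·m/s.
Spread over the 78 km slope with efficiency ε = 0.48: R = ε·F/W = 0.48 × 405.9 / 78000 m = 2.498e-03 mm/s.
R = 2.498e-03 × 3600 = 8.99 mm/hr.
Over 26 h: total = 8.99 × 26 = 233.74 ≈ 234 mm.

R ≈ 8.99 mm/hr; total ≈ 234 mm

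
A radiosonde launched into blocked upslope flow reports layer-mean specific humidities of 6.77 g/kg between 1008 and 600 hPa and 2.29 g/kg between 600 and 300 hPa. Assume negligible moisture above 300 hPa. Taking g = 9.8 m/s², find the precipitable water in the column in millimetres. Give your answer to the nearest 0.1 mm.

PW ≈ 35.2 mm

Precipitable water is the column-integrated vapour mass per unit area: PW = (1/g) Σ q̄ Δp, with q in kg/kg and Δp in Pa (1 kg/m² of water = 1 mm).
Layer 1008–600 hPa: Δp = 408 hPa = 40800 Pa, q̄ = 0.00677 kg/kg → 0.00677 × 40800 / 9.8 = 28.19 mm
Layer 600–300 hPa: Δp = 300 hPa = 30000 Pa, q̄ = 0.00229 kg/kg → 0.00229 × 30000 / 9.8 = 7.01 mm
PW = 28.19 + 7.01 = 35.20 ≈ 35.2 mm.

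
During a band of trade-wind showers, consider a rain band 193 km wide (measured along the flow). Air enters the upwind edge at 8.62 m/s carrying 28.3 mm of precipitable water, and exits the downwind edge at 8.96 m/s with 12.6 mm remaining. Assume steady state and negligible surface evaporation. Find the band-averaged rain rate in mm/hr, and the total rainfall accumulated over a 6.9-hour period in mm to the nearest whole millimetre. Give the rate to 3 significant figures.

Column moisture flux per unit crosswind length is F = V × PW.
Inflow: F_in = 8.62 × 28.3 = 243.946 mm·m/s
Outflow: F_out = 8.96 × 12.6 = 112.896 mm·m/s
Steady-state rate R = (F_in − F_out)/L = (243.946 − 112.896) / 193000 m = 6.790e-04 mm/s.
R = 6.790e-04 × 3600 = 2.44 mm/hr.
Over 6.9 h: total = 2.44 × 6.9 = 16.836 ≈ 17 mm.

R ≈ 2.44 mm/hr; total ≈ 17 mm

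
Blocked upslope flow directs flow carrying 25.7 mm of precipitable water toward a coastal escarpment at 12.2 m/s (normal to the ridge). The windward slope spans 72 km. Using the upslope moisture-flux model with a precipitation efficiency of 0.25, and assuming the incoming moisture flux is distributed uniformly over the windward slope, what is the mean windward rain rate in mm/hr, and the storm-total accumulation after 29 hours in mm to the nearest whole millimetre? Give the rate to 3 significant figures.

Incoming column moisture flux per unit ridge length: F = V × PW = 12.2 × 25.7 = 313.54 mm·m/s.
Spread over the 72 km slope with efficiency ε = 0.25: R = ε·F/W = 0.25 × 313.54 / 72000 m = 1.089e-03 mm/s.
R = 1.089e-03 × 3600 = 3.92 mm/hr.
Over 29 h: total = 3.92 × 29 = 113.68 ≈ 114 mm.

R ≈ 3.92 mm/hr; total ≈ 114 mm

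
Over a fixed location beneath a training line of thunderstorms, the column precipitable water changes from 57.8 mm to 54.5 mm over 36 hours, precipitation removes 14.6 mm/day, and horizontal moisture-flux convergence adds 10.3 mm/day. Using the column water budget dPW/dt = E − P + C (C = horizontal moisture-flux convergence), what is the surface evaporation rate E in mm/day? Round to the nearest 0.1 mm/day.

E ≈ 2.1 mm/day

dPW/dt = (54.5 − 57.8) mm / (36/24 day) = -2.200 mm/day.
E = dPW/dt + P − C = (-2.200) + 14.6 − (10.3) = 2.1 mm/day.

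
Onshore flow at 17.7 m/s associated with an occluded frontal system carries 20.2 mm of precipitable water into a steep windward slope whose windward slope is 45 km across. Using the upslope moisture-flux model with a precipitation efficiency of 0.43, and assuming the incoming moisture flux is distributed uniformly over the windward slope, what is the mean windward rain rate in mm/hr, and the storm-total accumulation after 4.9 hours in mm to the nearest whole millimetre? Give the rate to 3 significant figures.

Incoming column moisture flux per unit ridge length: F = V × PW = 17.7 × 20.2 = 357.54 mm·m/s.
Spread over the 45 km slope with efficiency ε = 0.43: R = ε·F/W = 0.43 × 357.54 / 45000 m = 3.416e-03 mm/s.
R = 3.416e-03 × 3600 = 12.3 mm/hr.
Over 4.9 h: total = 12.3 × 4.9 = 60.27 ≈ 60 mm.

R ≈ 12.3 mm/hr; total ≈ 60 mm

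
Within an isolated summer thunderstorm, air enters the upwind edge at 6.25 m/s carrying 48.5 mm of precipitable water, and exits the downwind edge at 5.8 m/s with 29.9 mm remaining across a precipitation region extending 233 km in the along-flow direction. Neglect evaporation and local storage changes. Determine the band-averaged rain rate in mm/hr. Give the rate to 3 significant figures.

R ≈ 2.00 mm/hr

Column moisture flux per unit crosswind length is F = V × PW.
Inflow: F_in = 6.25 × 48.5 = 303.125 mm·m/s
Outflow: F_out = 5.8 × 29.9 = 173.42 mm·m/s
Steady-state rate R = (F_in − F_out)/L = (303.125 − 173.42) / 233000 m = 5.567e-04 mm/s.
R = 5.567e-04 × 3600 = 2.00 mm/hr.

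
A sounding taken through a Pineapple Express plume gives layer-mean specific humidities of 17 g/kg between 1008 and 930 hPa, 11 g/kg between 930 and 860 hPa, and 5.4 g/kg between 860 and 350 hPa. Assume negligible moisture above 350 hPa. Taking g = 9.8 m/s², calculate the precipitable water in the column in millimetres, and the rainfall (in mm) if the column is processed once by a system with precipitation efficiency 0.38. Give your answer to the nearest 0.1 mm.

PW ≈ 49.5 mm; rainfall ≈ 18.8 mm

Precipitable water is the column-integrated vapour mass per unit area: PW = (1/g) Σ q̄ Δp, with q in kg/kg and Δp in Pa (1 kg/m² of water = 1 mm).
Layer 1008–930 hPa: Δp = 78 hPa = 7800 Pa, q̄ = 0.017 kg/kg → 0.017 × 7800 / 9.8 = 13.53 mm
Layer 930–860 hPa: Δp = 70 hPa = 7000 Pa, q̄ = 0.011 kg/kg → 0.011 × 7000 / 9.8 = 7.86 mm
Layer 860–350 hPa: Δp = 510 hPa = 51000 Pa, q̄ = 0.0054 kg/kg → 0.0054 × 51000 / 9.8 = 28.10 mm
PW = 13.53 + 7.86 + 28.10 = 49.49 ≈ 49.5 mm.
Rainfall = ε × PW = 0.38 × 49.5 = 18.8 mm.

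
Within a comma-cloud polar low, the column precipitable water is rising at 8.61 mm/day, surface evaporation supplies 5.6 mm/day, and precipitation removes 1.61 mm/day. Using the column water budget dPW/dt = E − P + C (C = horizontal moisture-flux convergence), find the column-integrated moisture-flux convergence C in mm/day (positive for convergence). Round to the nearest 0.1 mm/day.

C ≈ 4.6 mm/day

dPW/dt = +8.61 mm/day.
C = dPW/dt − E + P = (+8.61) − 5.6 + 1.61 = 4.6 mm/day.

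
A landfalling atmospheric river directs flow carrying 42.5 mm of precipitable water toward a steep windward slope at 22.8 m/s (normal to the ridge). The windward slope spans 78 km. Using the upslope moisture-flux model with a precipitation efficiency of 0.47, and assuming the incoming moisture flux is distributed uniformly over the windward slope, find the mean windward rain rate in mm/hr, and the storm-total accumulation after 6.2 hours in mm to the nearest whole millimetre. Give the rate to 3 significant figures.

Incoming column moisture flux per unit ridge length: F = V × PW = 22.8 × 42.5 = 969 mm·m/s.
Spread over the 78 km slope with efficiency ε = 0.47: R = ε·F/W = 0.47 × 969 / 78000 m = 5.839e-03 mm/s.
R = 5.839e-03 × 3600 = 21.0 mm/hr.
Over 6.2 h: total = 21.0 × 6.2 = 130.2 ≈ 130 mm.

R ≈ 21.0 mm/hr; total ≈ 130 mm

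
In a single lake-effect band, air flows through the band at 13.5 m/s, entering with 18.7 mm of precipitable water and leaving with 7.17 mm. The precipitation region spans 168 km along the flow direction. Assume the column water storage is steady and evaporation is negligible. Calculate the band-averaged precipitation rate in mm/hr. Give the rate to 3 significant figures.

R ≈ 3.34 mm/hr

Column moisture flux per unit crosswind length is F = V × PW.
Inflow: F_in = 13.5 × 18.7 = 252.45 mm·m/s
Outflow: F_out = 13.5 × 7.17 = 96.795 mm·m/s
Steady-state rate R = (F_in − F_out)/L = (252.45 − 96.795) / 168000 m = 9.265e-04 mm/s.
R = 9.265e-04 × 3600 = 3.34 mm/hr.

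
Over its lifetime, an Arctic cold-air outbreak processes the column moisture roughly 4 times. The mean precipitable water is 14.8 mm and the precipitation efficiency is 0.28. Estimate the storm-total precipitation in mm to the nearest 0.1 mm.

Each cycle deposits ε × PW = 0.28 × 14.8 = 4.144 mm.
Over 4 cycles: 4 × 4.144 = 16.6 mm.

precipitation ≈ 16.6 mm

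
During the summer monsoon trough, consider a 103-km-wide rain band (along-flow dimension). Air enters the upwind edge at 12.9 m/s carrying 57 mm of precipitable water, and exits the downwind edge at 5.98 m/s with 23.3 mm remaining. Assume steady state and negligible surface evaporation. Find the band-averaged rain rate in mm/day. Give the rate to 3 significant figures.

Column moisture flux per unit crosswind length is F = V × PW.
Inflow: F_in = 12.9 × 57 = 735.3 mm·m/s
Outflow: F_out = 5.98 × 23.3 = 139.334 mm·m/s
Steady-state rate R = (F_in − F_out)/L = (735.3 − 139.334) / 103000 m = 5.786e-03 mm/s.
R = 5.786e-03 × 3600 × 24 = 500 mm/day.

R ≈ 500 mm/day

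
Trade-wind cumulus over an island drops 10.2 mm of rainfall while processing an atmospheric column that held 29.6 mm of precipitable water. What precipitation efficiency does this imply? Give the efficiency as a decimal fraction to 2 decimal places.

ε = rainfall / PW = 10.2 / 29.6 = 0.34.

ε ≈ 0.34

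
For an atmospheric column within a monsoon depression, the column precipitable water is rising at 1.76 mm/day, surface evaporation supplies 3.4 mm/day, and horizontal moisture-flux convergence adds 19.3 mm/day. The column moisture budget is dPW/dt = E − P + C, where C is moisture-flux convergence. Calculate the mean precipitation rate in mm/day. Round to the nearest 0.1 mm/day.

P ≈ 20.9 mm/day

dPW/dt = +1.76 mm/day.
P = E + C − dPW/dt = 3.4 + (19.3) − (+1.76) = 20.9 mm/day.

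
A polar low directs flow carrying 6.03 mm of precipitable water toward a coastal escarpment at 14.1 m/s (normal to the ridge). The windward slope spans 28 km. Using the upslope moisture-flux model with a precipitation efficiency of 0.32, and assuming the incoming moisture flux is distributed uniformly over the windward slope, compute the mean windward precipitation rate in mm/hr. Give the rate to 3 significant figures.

R ≈ 3.50 mm/hr

Incoming column moisture flux per unit ridge length: F = V × PW = 14.1 × 6.03 = 85.023 mm·m/s.
Spread over the 28 km slope with efficiency ε = 0.32: R = ε·F/W = 0.32 × 85.023 / 28000 m = 9.717e-04 mm/s.
R = 9.717e-04 × 3600 = 3.50 mm/hr.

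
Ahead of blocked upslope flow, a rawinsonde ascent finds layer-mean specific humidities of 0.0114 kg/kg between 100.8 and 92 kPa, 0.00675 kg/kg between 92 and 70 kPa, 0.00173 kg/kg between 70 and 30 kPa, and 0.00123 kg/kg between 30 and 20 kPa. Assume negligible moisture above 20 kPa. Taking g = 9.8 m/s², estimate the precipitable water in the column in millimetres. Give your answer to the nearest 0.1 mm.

PW ≈ 33.7 mm

Precipitable water is the column-integrated vapour mass per unit area: PW = (1/g) Σ q̄ Δp, with q in kg/kg and Δp in Pa (1 kg/m² of water = 1 mm).
Layer 100.8–92 kPa: Δp = 88 hPa = 8800 Pa, q̄ = 0.0114 kg/kg → 0.0114 × 8800 / 9.8 = 10.24 mm
Layer 92–70 kPa: Δp = 220 hPa = 22000 Pa, q̄ = 0.00675 kg/kg → 0.00675 × 22000 / 9.8 = 15.15 mm
Layer 70–30 kPa: Δp = 400 hPa = 40000 Pa, q̄ = 0.00173 kg/kg → 0.00173 × 40000 / 9.8 = 7.06 mm
Layer 30–20 kPa: Δp = 100 hPa = 10000 Pa, q̄ = 0.00123 kg/kg → 0.00123 × 10000 / 9.8 = 1.26 mm
PW = 10.24 + 15.15 + 7.06 + 1.26 = 33.71 ≈ 33.7 mm.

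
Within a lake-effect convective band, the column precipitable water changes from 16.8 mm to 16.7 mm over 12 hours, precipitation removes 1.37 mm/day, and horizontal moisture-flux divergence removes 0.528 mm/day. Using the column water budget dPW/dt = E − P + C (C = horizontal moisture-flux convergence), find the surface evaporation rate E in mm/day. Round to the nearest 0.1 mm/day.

E ≈ 1.7 mm/day

dPW/dt = (16.7 − 16.8) mm / (12/24 day) = -0.200 mm/day.
E = dPW/dt + P − C = (-0.200) + 1.37 − (-0.528) = 1.7 mm/day.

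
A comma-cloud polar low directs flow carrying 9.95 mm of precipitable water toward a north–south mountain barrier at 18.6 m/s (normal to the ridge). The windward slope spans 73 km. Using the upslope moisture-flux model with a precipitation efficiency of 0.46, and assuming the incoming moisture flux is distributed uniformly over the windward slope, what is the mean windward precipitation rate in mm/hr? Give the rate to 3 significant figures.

Incoming column moisture flux per unit ridge length: F = V × PW = 18.6 × 9.95 = 185.07 mm·m/s.
Spread over the 73 km slope with efficiency ε = 0.46: R = ε·F/W = 0.46 × 185.07 / 73000 m = 1.166e-03 mm/s.
R = 1.166e-03 × 3600 = 4.20 mm/hr.

R ≈ 4.20 mm/hr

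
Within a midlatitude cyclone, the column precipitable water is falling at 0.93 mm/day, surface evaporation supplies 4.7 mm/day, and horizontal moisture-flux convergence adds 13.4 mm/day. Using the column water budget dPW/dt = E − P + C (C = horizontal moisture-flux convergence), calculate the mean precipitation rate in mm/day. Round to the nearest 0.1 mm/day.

P ≈ 19.0 mm/day

dPW/dt = -0.93 mm/day.
P = E + C − dPW/dt = 4.7 + (13.4) − (-0.93) = 19.0 mm/day.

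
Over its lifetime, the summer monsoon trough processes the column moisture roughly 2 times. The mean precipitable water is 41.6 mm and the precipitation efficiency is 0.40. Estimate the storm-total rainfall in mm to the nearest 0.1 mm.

Each cycle deposits ε × PW = 0.40 × 41.6 = 16.64 mm.
Over 2 cycles: 2 × 16.64 = 33.3 mm.

rainfall ≈ 33.3 mm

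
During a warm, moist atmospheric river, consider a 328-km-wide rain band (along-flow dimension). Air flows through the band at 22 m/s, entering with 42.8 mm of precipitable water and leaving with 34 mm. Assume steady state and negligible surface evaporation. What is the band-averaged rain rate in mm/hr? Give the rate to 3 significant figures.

Column moisture flux per unit crosswind length is F = V × PW.
Inflow: F_in = 22 × 42.8 = 941.6 mm·m/s
Outflow: F_out = 22 × 34 = 748 mm·m/s
Steady-state rate R = (F_in − F_out)/L = (941.6 − 748) / 328000 m = 5.902e-04 mm/s.
R = 5.902e-04 × 3600 = 2.12 mm/hr.

R ≈ 2.12 mm/hr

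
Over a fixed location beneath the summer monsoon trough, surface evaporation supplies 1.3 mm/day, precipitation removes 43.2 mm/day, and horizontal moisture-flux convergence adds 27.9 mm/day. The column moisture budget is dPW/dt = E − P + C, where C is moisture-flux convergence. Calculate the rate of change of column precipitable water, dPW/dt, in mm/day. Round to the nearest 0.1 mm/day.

dPW/dt = E − P + C = 1.3 − 43.2 + (27.9) = -14.0 mm/day.

dPW/dt ≈ -14.0 mm/day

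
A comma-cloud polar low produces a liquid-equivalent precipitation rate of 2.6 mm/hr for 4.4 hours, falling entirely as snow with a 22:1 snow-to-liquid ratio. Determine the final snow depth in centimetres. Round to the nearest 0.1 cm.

snow depth ≈ 25.2 cm

Liquid-equivalent depth = 2.6 × 4.4 = 11.44 mm.
Snow depth = 11.44 mm × 22 = 251.68 mm = 25.2 cm.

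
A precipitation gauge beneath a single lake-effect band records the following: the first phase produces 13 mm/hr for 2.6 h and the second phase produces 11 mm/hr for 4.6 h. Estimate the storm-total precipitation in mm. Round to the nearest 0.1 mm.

Total = Σ Rᵢ Δtᵢ = 13 × 2.6 + 11 × 4.6
      = 33.8 + 50.6 = 84.4 mm.

total ≈ 84.4 mm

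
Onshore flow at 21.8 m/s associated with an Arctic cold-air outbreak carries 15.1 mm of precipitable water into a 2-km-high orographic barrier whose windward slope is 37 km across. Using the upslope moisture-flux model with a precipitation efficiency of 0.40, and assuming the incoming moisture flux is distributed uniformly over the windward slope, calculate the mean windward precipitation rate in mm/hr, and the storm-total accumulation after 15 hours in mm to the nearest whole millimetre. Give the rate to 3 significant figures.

Incoming column moisture flux per unit ridge length: F = V × PW = 21.8 × 15.1 = 329.18 mm·m/s.
Spread over the 37 km slope with efficiency ε = 0.40: R = ε·F/W = 0.40 × 329.18 / 37000 m = 3.559e-03 mm/s.
R = 3.559e-03 × 3600 = 12.8 mm/hr.
Over 15 h: total = 12.8 × 15 = 192 mm.

R ≈ 12.8 mm/hr; total ≈ 192 mm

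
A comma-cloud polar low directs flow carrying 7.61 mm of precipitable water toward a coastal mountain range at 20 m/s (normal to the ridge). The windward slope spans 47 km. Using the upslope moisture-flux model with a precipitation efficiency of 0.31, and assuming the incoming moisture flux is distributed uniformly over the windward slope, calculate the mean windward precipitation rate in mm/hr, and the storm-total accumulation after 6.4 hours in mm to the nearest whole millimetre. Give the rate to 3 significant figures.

R ≈ 3.61 mm/hr; total ≈ 23 mm

Incoming column moisture flux per unit ridge length: F = V × PW = 20 × 7.61 = 152.2 mm·m/s.
Spread over the 47 km slope with efficiency ε = 0.31: R = ε·F/W = 0.31 × 152.2 / 47000 m = 1.004e-03 mm/s.
R = 1.004e-03 × 3600 = 3.61 mm/hr.
Over 6.4 h: total = 3.61 × 6.4 = 23.104 ≈ 23 mm.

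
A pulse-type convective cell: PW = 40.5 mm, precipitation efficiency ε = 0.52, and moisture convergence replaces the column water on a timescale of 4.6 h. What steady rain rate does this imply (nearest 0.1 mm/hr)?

Each overturning extracts ε × PW = 0.52 × 40.5 = 21.06 mm.
Rate = ε·PW / τ = 21.06 / 4.6 h = 4.6 mm/hr.

R ≈ 4.6 mm/hr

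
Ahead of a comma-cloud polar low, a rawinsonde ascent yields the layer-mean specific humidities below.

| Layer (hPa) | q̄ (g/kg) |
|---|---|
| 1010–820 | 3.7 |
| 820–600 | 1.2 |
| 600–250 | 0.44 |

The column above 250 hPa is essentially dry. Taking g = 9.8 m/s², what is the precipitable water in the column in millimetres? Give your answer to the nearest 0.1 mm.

PW ≈ 11.4 mm

Precipitable water is the column-integrated vapour mass per unit area: PW = (1/g) Σ q̄ Δp, with q in kg/kg and Δp in Pa (1 kg/m² of water = 1 mm).
Layer 1010–820 hPa: Δp = 190 hPa = 19000 Pa, q̄ = 0.0037 kg/kg → 0.0037 × 19000 / 9.8 = 7.17 mm
Layer 820–600 hPa: Δp = 220 hPa = 22000 Pa, q̄ = 0.0012 kg/kg → 0.0012 × 22000 / 9.8 = 2.69 mm
Layer 600–250 hPa: Δp = 350 hPa = 35000 Pa, q̄ = 0.00044 kg/kg → 0.00044 × 35000 / 9.8 = 1.57 mm
PW = 7.17 + 2.69 + 1.57 = 11.43 ≈ 11.4 mm.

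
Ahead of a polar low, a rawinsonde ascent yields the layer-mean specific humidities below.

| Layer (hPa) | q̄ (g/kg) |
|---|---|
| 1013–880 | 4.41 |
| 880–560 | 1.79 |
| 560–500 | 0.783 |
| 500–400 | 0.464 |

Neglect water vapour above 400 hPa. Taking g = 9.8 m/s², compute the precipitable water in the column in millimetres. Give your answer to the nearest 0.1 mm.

PW ≈ 12.8 mm

Precipitable water is the column-integrated vapour mass per unit area: PW = (1/g) Σ q̄ Δp, with q in kg/kg and Δp in Pa (1 kg/m² of water = 1 mm).
Layer 1013–880 hPa: Δp = 133 hPa = 13300 Pa, q̄ = 0.00441 kg/kg → 0.00441 × 13300 / 9.8 = 5.98 mm
Layer 880–560 hPa: Δp = 320 hPa = 32000 Pa, q̄ = 0.00179 kg/kg → 0.00179 × 32000 / 9.8 = 5.84 mm
Layer 560–500 hPa: Δp = 60 hPa = 6000 Pa, q̄ = 0.000783 kg/kg → 0.000783 × 6000 / 9.8 = 0.48 mm
Layer 500–400 hPa: Δp = 100 hPa = 10000 Pa, q̄ = 0.000464 kg/kg → 0.000464 × 10000 / 9.8 = 0.47 mm
PW = 5.98 + 5.84 + 0.48 + 0.47 = 12.77 ≈ 12.8 mm.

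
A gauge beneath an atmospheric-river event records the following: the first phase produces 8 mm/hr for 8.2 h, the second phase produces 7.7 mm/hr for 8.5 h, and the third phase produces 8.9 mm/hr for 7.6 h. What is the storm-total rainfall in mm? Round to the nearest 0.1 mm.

total ≈ 198.7 mm

Total = Σ Rᵢ Δtᵢ = 8 × 8.2 + 7.7 × 8.5 + 8.9 × 7.6
      = 65.6 + 65.45 + 67.64 = 198.7 mm.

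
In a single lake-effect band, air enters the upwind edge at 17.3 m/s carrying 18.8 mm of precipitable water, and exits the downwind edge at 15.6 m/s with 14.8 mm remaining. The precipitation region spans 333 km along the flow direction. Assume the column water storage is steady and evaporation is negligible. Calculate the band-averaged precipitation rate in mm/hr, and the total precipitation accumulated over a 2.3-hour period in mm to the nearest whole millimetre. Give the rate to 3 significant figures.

Column moisture flux per unit crosswind length is F = V × PW.
Inflow: F_in = 17.3 × 18.8 = 325.24 mm·m/s
Outflow: F_out = 15.6 × 14.8 = 230.88 mm·m/s
Steady-state rate R = (F_in − F_out)/L = (325.24 − 230.88) / 333000 m = 2.834e-04 mm/s.
R = 2.834e-04 × 3600 = 1.02 mm/hr.
Over 2.3 h: total = 1.02 × 2.3 = 2.346 ≈ 2 mm.

R ≈ 1.02 mm/hr; total ≈ 2 mm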